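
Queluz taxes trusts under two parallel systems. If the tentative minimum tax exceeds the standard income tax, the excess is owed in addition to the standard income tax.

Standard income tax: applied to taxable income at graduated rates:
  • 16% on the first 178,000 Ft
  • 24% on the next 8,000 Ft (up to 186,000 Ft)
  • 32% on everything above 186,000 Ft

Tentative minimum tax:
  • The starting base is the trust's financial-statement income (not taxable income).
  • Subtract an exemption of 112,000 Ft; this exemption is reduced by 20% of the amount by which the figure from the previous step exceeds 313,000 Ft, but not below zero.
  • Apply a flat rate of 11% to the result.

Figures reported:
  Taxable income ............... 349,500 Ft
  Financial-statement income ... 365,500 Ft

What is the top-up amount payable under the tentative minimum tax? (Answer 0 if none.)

0 Ft

Tentative minimum tax:
  Base (financial-statement income): 365,500 Ft
  Exemption: 112,000 Ft − 20% × (365,500 Ft − 313,000 Ft) = 112,000 Ft − 10,500 Ft = 101,500 Ft
  Base: 365,500 Ft − 101,500 Ft = 264,000 Ft
  264,000 Ft × 11% = 29,040 Ft

Standard income tax:
  178,000 Ft × 16% = 28,480 Ft
  8,000 Ft × 24% = 1,920 Ft
  163,500 Ft × 32% = 52,320 Ft
  → 82,720 Ft

29,040 Ft ≤ 82,720 Ft, so no add-on is due.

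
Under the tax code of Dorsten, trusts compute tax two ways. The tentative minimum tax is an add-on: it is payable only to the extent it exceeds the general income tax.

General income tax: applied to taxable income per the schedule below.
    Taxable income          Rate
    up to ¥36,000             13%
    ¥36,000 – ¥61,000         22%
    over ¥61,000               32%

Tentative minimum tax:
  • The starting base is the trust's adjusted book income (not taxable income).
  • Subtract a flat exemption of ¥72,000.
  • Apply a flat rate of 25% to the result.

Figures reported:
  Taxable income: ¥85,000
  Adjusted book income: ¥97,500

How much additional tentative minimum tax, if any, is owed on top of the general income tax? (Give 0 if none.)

General income tax:
  ¥36,000 × 13% = ¥4,680
  ¥25,000 × 22% = ¥5,500
  ¥24,000 × 32% = ¥7,680
  → ¥17,860

Tentative minimum tax:
  Base (adjusted book income): ¥97,500
  Less exemption ¥72,000 → base ¥25,500
  ¥25,500 × 25% = ¥6,375

¥6,375 ≤ ¥17,860, so no add-on is due.

¥0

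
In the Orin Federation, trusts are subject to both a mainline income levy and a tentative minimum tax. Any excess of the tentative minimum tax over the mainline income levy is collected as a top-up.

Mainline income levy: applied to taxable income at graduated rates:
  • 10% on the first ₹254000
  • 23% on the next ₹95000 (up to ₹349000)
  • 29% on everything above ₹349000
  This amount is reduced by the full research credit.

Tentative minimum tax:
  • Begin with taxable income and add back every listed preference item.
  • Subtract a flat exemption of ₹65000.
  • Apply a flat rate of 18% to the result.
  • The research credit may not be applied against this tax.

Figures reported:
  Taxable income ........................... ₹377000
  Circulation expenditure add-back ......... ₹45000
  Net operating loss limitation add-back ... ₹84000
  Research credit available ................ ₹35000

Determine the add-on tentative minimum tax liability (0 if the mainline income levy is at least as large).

₹59010

Mainline income levy:
  ₹254000 × 10% = ₹25400
  ₹95000 × 23% = ₹21850
  ₹28000 × 29% = ₹8120
  → ₹55370
  Less research credit ₹35000 → ₹20370

Tentative minimum tax:
  Adjusted income: ₹377000 + ₹45000 + ₹84000 = ₹506000
  Less exemption ₹65000 → base ₹441000
  ₹441000 × 18% = ₹79380

Excess of tentative minimum tax over mainline income levy: ₹79380 − ₹20370 = ₹59010.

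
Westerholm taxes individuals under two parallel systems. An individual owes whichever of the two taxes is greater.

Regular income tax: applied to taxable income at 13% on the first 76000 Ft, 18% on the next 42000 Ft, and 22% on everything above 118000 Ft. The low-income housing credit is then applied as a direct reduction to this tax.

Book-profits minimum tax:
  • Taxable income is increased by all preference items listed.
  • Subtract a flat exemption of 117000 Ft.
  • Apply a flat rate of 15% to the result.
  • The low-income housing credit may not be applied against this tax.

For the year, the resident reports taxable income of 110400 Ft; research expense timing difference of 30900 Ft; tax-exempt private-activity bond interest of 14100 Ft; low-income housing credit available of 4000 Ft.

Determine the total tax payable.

12072 Ft

Book-profits minimum tax:
  Adjusted income: 110400 Ft + 30900 Ft + 14100 Ft = 155400 Ft
  Less exemption 117000 Ft → base 38400 Ft
  38400 Ft × 15% = 5760 Ft

Regular income tax:
  76000 Ft × 13% = 9880 Ft
  34400 Ft × 18% = 6192 Ft
  → 16072 Ft
  Less low-income housing credit 4000 Ft → 12072 Ft

12072 Ft > 5760 Ft, so the regular income tax governs.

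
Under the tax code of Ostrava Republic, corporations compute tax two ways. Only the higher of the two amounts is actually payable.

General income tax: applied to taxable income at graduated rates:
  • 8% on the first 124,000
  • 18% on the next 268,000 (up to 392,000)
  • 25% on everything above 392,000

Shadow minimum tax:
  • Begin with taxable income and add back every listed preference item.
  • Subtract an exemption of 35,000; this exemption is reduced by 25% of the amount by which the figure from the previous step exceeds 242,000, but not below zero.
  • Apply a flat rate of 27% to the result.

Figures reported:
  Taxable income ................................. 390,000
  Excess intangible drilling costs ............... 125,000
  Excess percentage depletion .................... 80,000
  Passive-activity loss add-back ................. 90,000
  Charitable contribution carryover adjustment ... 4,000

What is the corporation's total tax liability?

186,030

Shadow minimum tax:
  Adjusted income: 390,000 + 125,000 + 80,000 + 90,000 + 4,000 = 689,000
  Exemption: 25% × (689,000 − 242,000) = 111,750 ≥ 35,000, so the exemption is fully phased out
  Base: 689,000 − 0 = 689,000
  689,000 × 27% = 186,030

General income tax:
  124,000 × 8% = 9,920
  266,000 × 18% = 47,880
  → 57,800

186,030 > 57,800, so the shadow minimum tax is the binding amount.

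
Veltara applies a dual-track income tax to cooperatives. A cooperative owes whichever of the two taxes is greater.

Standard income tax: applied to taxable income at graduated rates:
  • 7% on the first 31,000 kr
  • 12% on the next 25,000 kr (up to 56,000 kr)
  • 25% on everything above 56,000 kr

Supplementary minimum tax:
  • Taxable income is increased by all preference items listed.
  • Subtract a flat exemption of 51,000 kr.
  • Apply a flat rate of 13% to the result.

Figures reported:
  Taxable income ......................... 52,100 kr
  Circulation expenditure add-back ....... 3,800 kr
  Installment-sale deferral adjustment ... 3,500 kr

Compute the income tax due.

Standard income tax:
  31,000 kr × 7% = 2,170 kr
  21,100 kr × 12% = 2,532 kr
  → 4,702 kr

Supplementary minimum tax:
  Adjusted income: 52,100 kr + 3,800 kr + 3,500 kr = 59,400 kr
  Less exemption 51,000 kr → base 8,400 kr
  8,400 kr × 13% = 1,092 kr

4,702 kr > 1,092 kr, so the standard income tax governs.

4,702 kr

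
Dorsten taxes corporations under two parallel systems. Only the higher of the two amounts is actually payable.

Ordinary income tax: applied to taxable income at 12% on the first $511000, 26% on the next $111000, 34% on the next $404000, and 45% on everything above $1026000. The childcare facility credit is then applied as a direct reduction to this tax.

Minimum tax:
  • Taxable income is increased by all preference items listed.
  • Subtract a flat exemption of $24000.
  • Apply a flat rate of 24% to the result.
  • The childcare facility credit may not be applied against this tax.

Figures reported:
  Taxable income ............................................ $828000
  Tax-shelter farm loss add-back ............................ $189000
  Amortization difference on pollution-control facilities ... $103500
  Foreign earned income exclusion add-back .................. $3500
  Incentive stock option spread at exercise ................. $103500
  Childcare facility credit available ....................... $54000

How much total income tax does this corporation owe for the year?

$288840

Ordinary income tax:
  $511000 × 12% = $61320
  $111000 × 26% = $28860
  $206000 × 34% = $70040
  → $160220
  Less childcare facility credit $54000 → $106220

Minimum tax:
  Adjusted income: $828000 + $189000 + $103500 + $3500 + $103500 = $1227500
  Less exemption $24000 → base $1203500
  $1203500 × 24% = $288840

$288840 > $106220, so the minimum tax is the binding amount.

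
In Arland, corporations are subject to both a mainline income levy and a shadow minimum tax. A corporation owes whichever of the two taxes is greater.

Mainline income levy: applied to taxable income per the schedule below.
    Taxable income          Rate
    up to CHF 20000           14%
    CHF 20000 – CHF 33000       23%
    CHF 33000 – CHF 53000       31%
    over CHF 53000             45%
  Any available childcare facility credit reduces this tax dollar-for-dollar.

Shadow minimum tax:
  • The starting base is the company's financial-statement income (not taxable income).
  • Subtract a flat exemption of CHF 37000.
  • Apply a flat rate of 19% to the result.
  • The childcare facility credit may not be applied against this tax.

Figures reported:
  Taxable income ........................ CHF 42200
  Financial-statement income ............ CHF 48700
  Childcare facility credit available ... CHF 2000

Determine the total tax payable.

CHF 6642

Mainline income levy:
  CHF 20000 × 14% = CHF 2800
  CHF 13000 × 23% = CHF 2990
  CHF 9200 × 31% = CHF 2852
  → CHF 8642
  Less childcare facility credit CHF 2000 → CHF 6642

Shadow minimum tax:
  Base (financial-statement income): CHF 48700
  Less exemption CHF 37000 → base CHF 11700
  CHF 11700 × 19% = CHF 2223

CHF 6642 > CHF 2223, so the mainline income levy governs.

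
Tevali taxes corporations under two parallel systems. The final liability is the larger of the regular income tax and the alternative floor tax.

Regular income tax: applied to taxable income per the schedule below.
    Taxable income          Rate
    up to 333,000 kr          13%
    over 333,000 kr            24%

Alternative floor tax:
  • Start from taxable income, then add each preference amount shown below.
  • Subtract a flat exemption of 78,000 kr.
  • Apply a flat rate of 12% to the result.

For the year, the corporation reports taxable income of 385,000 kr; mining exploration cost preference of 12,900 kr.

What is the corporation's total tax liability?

Regular income tax:
  333,000 kr × 13% = 43,290 kr
  52,000 kr × 24% = 12,480 kr
  → 55,770 kr

Alternative floor tax:
  Adjusted income: 385,000 kr + 12,900 kr = 397,900 kr
  Less exemption 78,000 kr → base 319,900 kr
  319,900 kr × 12% = 38,388 kr

55,770 kr > 38,388 kr, so the regular income tax governs.

55,770 kr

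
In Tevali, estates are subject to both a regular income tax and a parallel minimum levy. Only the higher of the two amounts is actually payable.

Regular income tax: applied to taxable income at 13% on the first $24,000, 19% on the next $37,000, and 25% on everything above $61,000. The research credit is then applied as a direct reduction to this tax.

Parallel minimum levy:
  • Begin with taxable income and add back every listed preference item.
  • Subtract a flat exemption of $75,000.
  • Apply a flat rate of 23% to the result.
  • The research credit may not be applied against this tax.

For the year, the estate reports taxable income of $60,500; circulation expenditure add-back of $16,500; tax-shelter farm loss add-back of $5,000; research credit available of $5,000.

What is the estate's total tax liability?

Parallel minimum levy:
  Adjusted income: $60,500 + $16,500 + $5,000 = $82,000
  Less exemption $75,000 → base $7,000
  $7,000 × 23% = $1,610

Regular income tax:
  $24,000 × 13% = $3,120
  $36,500 × 19% = $6,935
  → $10,055
  Less research credit $5,000 → $5,055

$5,055 > $1,610, so the regular income tax governs.

$5,055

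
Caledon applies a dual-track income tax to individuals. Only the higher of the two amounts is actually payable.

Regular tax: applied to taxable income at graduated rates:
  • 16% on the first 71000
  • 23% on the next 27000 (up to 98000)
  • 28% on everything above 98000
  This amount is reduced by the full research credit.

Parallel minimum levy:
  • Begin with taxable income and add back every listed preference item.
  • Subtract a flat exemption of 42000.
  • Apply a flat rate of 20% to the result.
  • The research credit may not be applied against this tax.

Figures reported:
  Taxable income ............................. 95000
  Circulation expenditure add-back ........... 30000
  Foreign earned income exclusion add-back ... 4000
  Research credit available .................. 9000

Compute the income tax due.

Parallel minimum levy:
  Adjusted income: 95000 + 30000 + 4000 = 129000
  Less exemption 42000 → base 87000
  87000 × 20% = 17400

Regular tax:
  71000 × 16% = 11360
  24000 × 23% = 5520
  → 16880
  Less research credit 9000 → 7880

17400 > 7880, so the parallel minimum levy is the binding amount.

17400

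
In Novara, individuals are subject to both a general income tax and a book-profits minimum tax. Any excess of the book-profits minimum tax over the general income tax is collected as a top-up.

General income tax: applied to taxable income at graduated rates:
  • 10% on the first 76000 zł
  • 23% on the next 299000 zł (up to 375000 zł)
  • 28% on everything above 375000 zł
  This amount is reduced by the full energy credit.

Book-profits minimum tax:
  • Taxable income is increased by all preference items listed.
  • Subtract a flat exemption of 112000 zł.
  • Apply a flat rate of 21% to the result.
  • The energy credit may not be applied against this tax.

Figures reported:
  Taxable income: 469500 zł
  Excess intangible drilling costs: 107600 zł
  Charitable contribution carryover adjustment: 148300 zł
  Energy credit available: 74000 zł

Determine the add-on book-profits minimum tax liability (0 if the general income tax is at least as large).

99984 zł

Book-profits minimum tax:
  Adjusted income: 469500 zł + 107600 zł + 148300 zł = 725400 zł
  Less exemption 112000 zł → base 613400 zł
  613400 zł × 21% = 128814 zł

General income tax:
  76000 zł × 10% = 7600 zł
  299000 zł × 23% = 68770 zł
  94500 zł × 28% = 26460 zł
  → 102830 zł
  Less energy credit 74000 zł → 28830 zł

Excess of book-profits minimum tax over general income tax: 128814 zł − 28830 zł = 99984 zł.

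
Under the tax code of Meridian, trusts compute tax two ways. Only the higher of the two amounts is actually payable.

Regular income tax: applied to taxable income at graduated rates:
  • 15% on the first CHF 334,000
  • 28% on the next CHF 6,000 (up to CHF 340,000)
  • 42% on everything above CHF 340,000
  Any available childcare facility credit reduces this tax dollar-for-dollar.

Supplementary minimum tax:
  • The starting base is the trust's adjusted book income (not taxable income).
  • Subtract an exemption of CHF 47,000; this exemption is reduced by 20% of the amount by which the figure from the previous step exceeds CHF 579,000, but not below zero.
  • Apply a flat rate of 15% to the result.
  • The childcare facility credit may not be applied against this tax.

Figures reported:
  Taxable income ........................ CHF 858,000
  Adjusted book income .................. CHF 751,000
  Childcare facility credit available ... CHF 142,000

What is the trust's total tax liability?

CHF 127,340

Regular income tax:
  CHF 334,000 × 15% = CHF 50,100
  CHF 6,000 × 28% = CHF 1,680
  CHF 518,000 × 42% = CHF 217,560
  → CHF 269,340
  Less childcare facility credit CHF 142,000 → CHF 127,340

Supplementary minimum tax:
  Base (adjusted book income): CHF 751,000
  Exemption: CHF 47,000 − 20% × (CHF 751,000 − CHF 579,000) = CHF 47,000 − CHF 34,400 = CHF 12,600
  Base: CHF 751,000 − CHF 12,600 = CHF 738,400
  CHF 738,400 × 15% = CHF 110,760

CHF 127,340 > CHF 110,760, so the regular income tax governs.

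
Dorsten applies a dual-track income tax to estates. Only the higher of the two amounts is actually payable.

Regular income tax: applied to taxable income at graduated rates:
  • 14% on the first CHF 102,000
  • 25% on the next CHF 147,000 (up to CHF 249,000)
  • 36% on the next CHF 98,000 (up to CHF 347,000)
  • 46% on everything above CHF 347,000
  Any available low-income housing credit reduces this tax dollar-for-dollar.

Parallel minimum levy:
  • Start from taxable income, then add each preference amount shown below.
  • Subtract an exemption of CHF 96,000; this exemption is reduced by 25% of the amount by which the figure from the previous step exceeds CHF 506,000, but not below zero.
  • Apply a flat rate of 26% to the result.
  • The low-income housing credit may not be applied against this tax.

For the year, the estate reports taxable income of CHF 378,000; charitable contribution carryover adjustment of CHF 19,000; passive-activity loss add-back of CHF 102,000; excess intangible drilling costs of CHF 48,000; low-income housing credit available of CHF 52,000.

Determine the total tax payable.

CHF 119,925

Parallel minimum levy:
  Adjusted income: CHF 378,000 + CHF 19,000 + CHF 102,000 + CHF 48,000 = CHF 547,000
  Exemption: CHF 96,000 − 25% × (CHF 547,000 − CHF 506,000) = CHF 96,000 − CHF 10,250 = CHF 85,750
  Base: CHF 547,000 − CHF 85,750 = CHF 461,250
  CHF 461,250 × 26% = CHF 119,925

Regular income tax:
  CHF 102,000 × 14% = CHF 14,280
  CHF 147,000 × 25% = CHF 36,750
  CHF 98,000 × 36% = CHF 35,280
  CHF 31,000 × 46% = CHF 14,260
  → CHF 100,570
  Less low-income housing credit CHF 52,000 → CHF 48,570

CHF 119,925 > CHF 48,570, so the parallel minimum levy is the binding amount.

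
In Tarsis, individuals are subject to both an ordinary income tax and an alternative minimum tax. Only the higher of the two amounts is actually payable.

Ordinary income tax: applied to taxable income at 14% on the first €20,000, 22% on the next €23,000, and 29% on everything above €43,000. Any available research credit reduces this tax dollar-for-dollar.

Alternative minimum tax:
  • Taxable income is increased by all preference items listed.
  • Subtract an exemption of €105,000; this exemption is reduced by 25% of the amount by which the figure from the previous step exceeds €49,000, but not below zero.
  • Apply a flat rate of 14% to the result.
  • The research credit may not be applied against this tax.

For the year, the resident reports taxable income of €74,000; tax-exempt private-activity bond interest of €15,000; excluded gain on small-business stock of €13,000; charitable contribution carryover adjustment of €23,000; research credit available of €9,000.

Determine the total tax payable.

€7,850

Ordinary income tax:
  €20,000 × 14% = €2,800
  €23,000 × 22% = €5,060
  €31,000 × 29% = €8,990
  → €16,850
  Less research credit €9,000 → €7,850

Alternative minimum tax:
  Adjusted income: €74,000 + €15,000 + €13,000 + €23,000 = €125,000
  Exemption: €105,000 − 25% × (€125,000 − €49,000) = €105,000 − €19,000 = €86,000
  Base: €125,000 − €86,000 = €39,000
  €39,000 × 14% = €5,460

€7,850 > €5,460, so the ordinary income tax governs.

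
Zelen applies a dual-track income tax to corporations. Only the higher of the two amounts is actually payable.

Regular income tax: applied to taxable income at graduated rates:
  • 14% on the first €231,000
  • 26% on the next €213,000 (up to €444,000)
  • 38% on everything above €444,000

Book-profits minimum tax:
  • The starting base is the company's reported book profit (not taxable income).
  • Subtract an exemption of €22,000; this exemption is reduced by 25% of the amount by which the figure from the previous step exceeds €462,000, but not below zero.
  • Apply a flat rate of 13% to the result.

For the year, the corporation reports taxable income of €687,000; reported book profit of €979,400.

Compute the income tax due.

Book-profits minimum tax:
  Base (reported book profit): €979,400
  Exemption: 25% × (€979,400 − €462,000) = €129,350 ≥ €22,000, so the exemption is fully phased out
  Base: €979,400 − €0 = €979,400
  €979,400 × 13% = €127,322

Regular income tax:
  €231,000 × 14% = €32,340
  €213,000 × 26% = €55,380
  €243,000 × 38% = €92,340
  → €180,060

€180,060 > €127,322, so the regular income tax governs.

€180,060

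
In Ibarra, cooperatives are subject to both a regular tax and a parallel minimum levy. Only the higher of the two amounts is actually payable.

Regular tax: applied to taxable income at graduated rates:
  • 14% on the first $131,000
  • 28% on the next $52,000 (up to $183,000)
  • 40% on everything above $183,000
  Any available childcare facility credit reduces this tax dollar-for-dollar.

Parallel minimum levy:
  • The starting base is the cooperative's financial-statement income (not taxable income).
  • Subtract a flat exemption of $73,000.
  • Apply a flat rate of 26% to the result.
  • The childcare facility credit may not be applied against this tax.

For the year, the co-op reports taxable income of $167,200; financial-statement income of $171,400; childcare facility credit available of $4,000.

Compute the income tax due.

$25,584

Parallel minimum levy:
  Base (financial-statement income): $171,400
  Less exemption $73,000 → base $98,400
  $98,400 × 26% = $25,584

Regular tax:
  $131,000 × 14% = $18,340
  $36,200 × 28% = $10,136
  → $28,476
  Less childcare facility credit $4,000 → $24,476

$25,584 > $24,476, so the parallel minimum levy is the binding amount.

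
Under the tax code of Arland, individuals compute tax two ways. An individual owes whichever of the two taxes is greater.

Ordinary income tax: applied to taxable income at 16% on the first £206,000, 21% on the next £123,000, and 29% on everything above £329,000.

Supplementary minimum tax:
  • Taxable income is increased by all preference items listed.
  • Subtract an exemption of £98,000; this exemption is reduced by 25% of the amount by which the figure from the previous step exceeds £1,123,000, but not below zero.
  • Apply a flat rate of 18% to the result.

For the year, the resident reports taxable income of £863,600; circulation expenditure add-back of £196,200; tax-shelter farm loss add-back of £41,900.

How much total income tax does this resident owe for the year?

Supplementary minimum tax:
  Adjusted income: £863,600 + £196,200 + £41,900 = £1,101,700
  Exemption: £1,101,700 ≤ £1,123,000, so full £98,000 applies
  Base: £1,101,700 − £98,000 = £1,003,700
  £1,003,700 × 18% = £180,666

Ordinary income tax:
  £206,000 × 16% = £32,960
  £123,000 × 21% = £25,830
  £534,600 × 29% = £155,034
  → £213,824

£213,824 > £180,666, so the ordinary income tax governs.

£213,824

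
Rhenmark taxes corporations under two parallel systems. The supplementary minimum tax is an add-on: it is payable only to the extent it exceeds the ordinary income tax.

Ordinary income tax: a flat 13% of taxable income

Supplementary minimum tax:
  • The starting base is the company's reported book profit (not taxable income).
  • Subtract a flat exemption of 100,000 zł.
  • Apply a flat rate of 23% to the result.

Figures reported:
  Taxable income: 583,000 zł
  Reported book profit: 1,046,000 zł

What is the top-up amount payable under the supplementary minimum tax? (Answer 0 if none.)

141,790 zł

Supplementary minimum tax:
  Base (reported book profit): 1,046,000 zł
  Less exemption 100,000 zł → base 946,000 zł
  946,000 zł × 23% = 217,580 zł

Ordinary income tax:
  583,000 zł × 13% = 75,790 zł

Excess of supplementary minimum tax over ordinary income tax: 217,580 zł − 75,790 zł = 141,790 zł.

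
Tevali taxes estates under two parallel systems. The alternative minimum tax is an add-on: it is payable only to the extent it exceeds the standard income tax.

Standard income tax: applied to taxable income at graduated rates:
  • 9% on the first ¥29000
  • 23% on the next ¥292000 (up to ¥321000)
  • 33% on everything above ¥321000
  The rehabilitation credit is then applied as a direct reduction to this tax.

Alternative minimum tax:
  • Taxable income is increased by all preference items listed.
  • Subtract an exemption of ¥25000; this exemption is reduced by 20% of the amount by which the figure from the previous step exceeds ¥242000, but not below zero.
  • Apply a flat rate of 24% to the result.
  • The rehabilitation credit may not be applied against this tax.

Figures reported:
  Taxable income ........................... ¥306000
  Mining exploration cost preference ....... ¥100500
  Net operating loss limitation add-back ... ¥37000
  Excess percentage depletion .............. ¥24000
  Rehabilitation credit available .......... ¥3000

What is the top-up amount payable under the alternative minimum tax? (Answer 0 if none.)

¥48880

Standard income tax:
  ¥29000 × 9% = ¥2610
  ¥277000 × 23% = ¥63710
  → ¥66320
  Less rehabilitation credit ¥3000 → ¥63320

Alternative minimum tax:
  Adjusted income: ¥306000 + ¥100500 + ¥37000 + ¥24000 = ¥467500
  Exemption: 20% × (¥467500 − ¥242000) = ¥45100 ≥ ¥25000, so the exemption is fully phased out
  Base: ¥467500 − ¥0 = ¥467500
  ¥467500 × 24% = ¥112200

Excess of alternative minimum tax over standard income tax: ¥112200 − ¥63320 = ¥48880.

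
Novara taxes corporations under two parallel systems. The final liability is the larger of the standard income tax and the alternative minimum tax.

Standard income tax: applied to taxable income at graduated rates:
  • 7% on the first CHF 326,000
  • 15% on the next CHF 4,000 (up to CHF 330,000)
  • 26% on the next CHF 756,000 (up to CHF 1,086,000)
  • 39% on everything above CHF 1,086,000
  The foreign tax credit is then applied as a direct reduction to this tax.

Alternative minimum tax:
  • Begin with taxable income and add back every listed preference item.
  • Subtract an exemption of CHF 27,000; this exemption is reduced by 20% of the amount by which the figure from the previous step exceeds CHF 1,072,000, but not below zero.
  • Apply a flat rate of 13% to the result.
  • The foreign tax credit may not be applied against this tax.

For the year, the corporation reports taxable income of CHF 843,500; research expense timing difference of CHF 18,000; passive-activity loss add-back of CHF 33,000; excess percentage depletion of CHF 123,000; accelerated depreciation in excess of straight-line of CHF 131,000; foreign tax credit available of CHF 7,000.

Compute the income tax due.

CHF 149,930

Alternative minimum tax:
  Adjusted income: CHF 843,500 + CHF 18,000 + CHF 33,000 + CHF 123,000 + CHF 131,000 = CHF 1,148,500
  Exemption: CHF 27,000 − 20% × (CHF 1,148,500 − CHF 1,072,000) = CHF 27,000 − CHF 15,300 = CHF 11,700
  Base: CHF 1,148,500 − CHF 11,700 = CHF 1,136,800
  CHF 1,136,800 × 13% = CHF 147,784

Standard income tax:
  CHF 326,000 × 7% = CHF 22,820
  CHF 4,000 × 15% = CHF 600
  CHF 513,500 × 26% = CHF 133,510
  → CHF 156,930
  Less foreign tax credit CHF 7,000 → CHF 149,930

CHF 149,930 > CHF 147,784, so the standard income tax governs.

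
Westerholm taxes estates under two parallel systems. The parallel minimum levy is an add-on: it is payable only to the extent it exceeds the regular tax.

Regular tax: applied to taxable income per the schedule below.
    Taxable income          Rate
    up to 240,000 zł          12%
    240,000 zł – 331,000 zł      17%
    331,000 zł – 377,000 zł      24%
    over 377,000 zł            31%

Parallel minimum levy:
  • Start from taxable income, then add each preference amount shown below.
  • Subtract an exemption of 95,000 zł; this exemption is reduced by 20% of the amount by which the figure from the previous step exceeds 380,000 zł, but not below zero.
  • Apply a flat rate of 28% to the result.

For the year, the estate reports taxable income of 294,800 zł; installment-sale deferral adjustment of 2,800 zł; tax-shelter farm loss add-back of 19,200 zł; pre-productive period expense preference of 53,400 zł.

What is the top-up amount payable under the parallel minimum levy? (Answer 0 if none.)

Regular tax:
  240,000 zł × 12% = 28,800 zł
  54,800 zł × 17% = 9,316 zł
  → 38,116 zł

Parallel minimum levy:
  Adjusted income: 294,800 zł + 2,800 zł + 19,200 zł + 53,400 zł = 370,200 zł
  Exemption: 370,200 zł ≤ 380,000 zł, so full 95,000 zł applies
  Base: 370,200 zł − 95,000 zł = 275,200 zł
  275,200 zł × 28% = 77,056 zł

Excess of parallel minimum levy over regular tax: 77,056 zł − 38,116 zł = 38,940 zł.

38,940 zł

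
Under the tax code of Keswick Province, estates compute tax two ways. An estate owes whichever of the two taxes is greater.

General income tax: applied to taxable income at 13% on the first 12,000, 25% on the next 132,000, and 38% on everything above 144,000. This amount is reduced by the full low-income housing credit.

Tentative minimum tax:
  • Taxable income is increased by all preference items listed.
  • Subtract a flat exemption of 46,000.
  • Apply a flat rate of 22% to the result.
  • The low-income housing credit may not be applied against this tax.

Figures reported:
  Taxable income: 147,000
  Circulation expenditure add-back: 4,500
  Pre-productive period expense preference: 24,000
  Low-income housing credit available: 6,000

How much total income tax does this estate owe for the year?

General income tax:
  12,000 × 13% = 1,560
  132,000 × 25% = 33,000
  3,000 × 38% = 1,140
  → 35,700
  Less low-income housing credit 6,000 → 29,700

Tentative minimum tax:
  Adjusted income: 147,000 + 4,500 + 24,000 = 175,500
  Less exemption 46,000 → base 129,500
  129,500 × 22% = 28,490

29,700 > 28,490, so the general income tax governs.

29,700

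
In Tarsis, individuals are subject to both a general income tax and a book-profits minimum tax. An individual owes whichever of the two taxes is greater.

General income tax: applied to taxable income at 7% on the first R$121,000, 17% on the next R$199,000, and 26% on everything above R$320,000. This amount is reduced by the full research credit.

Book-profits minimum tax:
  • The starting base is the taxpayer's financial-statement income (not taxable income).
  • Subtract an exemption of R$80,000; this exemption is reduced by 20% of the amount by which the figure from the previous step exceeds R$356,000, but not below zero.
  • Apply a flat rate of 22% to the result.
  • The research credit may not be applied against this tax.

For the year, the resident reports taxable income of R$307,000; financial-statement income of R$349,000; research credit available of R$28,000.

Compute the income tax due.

R$59,180

General income tax:
  R$121,000 × 7% = R$8,470
  R$186,000 × 17% = R$31,620
  → R$40,090
  Less research credit R$28,000 → R$12,090

Book-profits minimum tax:
  Base (financial-statement income): R$349,000
  Exemption: R$349,000 ≤ R$356,000, so full R$80,000 applies
  Base: R$349,000 − R$80,000 = R$269,000
  R$269,000 × 22% = R$59,180

R$59,180 > R$12,090, so the book-profits minimum tax is the binding amount.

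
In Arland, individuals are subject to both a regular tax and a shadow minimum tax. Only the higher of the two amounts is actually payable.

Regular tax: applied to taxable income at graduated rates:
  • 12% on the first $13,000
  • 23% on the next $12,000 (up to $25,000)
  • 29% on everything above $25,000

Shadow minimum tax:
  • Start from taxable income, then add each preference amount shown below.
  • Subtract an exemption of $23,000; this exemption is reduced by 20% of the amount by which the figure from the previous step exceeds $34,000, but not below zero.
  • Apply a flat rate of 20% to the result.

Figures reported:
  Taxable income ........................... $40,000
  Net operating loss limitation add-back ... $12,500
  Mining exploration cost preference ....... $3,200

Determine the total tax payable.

Shadow minimum tax:
  Adjusted income: $40,000 + $12,500 + $3,200 = $55,700
  Exemption: $23,000 − 20% × ($55,700 − $34,000) = $23,000 − $4,340 = $18,660
  Base: $55,700 − $18,660 = $37,040
  $37,040 × 20% = $7,408

Regular tax:
  $13,000 × 12% = $1,560
  $12,000 × 23% = $2,760
  $15,000 × 29% = $4,350
  → $8,670

$8,670 > $7,408, so the regular tax governs.

$8,670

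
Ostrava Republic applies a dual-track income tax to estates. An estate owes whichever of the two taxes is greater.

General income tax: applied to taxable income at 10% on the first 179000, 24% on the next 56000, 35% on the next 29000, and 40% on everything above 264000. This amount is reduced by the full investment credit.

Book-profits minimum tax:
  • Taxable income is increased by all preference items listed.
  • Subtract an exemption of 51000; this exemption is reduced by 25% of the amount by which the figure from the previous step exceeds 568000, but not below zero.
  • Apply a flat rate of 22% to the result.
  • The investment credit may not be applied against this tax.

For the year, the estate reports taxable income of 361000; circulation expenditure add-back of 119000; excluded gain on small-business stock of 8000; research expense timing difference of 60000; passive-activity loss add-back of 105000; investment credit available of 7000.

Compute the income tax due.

137115

Book-profits minimum tax:
  Adjusted income: 361000 + 119000 + 8000 + 60000 + 105000 = 653000
  Exemption: 51000 − 25% × (653000 − 568000) = 51000 − 21250 = 29750
  Base: 653000 − 29750 = 623250
  623250 × 22% = 137115

General income tax:
  179000 × 10% = 17900
  56000 × 24% = 13440
  29000 × 35% = 10150
  97000 × 40% = 38800
  → 80290
  Less investment credit 7000 → 73290

137115 > 73290, so the book-profits minimum tax is the binding amount.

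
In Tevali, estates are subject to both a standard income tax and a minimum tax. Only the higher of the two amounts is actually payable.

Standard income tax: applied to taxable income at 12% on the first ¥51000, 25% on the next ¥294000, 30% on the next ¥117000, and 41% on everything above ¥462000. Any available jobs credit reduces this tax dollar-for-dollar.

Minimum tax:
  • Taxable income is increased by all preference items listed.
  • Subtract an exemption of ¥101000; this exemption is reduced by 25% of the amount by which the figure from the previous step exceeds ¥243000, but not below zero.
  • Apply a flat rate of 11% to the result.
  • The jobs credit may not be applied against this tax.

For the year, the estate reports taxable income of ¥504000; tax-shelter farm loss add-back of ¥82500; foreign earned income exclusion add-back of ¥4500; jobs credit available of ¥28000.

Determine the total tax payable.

Standard income tax:
  ¥51000 × 12% = ¥6120
  ¥294000 × 25% = ¥73500
  ¥117000 × 30% = ¥35100
  ¥42000 × 41% = ¥17220
  → ¥131940
  Less jobs credit ¥28000 → ¥103940

Minimum tax:
  Adjusted income: ¥504000 + ¥82500 + ¥4500 = ¥591000
  Exemption: ¥101000 − 25% × (¥591000 − ¥243000) = ¥101000 − ¥87000 = ¥14000
  Base: ¥591000 − ¥14000 = ¥577000
  ¥577000 × 11% = ¥63470

¥103940 > ¥63470, so the standard income tax governs.

¥103940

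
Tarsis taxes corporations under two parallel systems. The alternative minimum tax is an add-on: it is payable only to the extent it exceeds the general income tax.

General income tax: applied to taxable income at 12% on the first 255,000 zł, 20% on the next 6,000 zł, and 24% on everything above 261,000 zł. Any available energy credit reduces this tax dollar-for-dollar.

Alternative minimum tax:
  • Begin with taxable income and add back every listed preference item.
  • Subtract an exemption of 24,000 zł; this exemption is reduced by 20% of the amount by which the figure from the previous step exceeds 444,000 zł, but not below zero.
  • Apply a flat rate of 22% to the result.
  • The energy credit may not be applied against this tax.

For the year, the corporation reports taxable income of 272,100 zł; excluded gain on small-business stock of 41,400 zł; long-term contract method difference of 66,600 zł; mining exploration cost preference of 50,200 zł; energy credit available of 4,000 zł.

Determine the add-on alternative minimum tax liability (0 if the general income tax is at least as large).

General income tax:
  255,000 zł × 12% = 30,600 zł
  6,000 zł × 20% = 1,200 zł
  11,100 zł × 24% = 2,664 zł
  → 34,464 zł
  Less energy credit 4,000 zł → 30,464 zł

Alternative minimum tax:
  Adjusted income: 272,100 zł + 41,400 zł + 66,600 zł + 50,200 zł = 430,300 zł
  Exemption: 430,300 zł ≤ 444,000 zł, so full 24,000 zł applies
  Base: 430,300 zł − 24,000 zł = 406,300 zł
  406,300 zł × 22% = 89,386 zł

Excess of alternative minimum tax over general income tax: 89,386 zł − 30,464 zł = 58,922 zł.

58,922 zł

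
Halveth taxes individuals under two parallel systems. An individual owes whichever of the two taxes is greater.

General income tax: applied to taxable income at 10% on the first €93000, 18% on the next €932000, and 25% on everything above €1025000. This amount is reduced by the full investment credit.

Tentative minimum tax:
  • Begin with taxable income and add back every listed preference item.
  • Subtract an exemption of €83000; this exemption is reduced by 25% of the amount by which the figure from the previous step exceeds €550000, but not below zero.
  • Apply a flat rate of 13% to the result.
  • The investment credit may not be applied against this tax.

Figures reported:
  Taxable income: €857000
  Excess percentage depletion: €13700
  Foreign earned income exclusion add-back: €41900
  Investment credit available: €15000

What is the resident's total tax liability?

€131820

General income tax:
  €93000 × 10% = €9300
  €764000 × 18% = €137520
  → €146820
  Less investment credit €15000 → €131820

Tentative minimum tax:
  Adjusted income: €857000 + €13700 + €41900 = €912600
  Exemption: 25% × (€912600 − €550000) = €90650 ≥ €83000, so the exemption is fully phased out
  Base: €912600 − €0 = €912600
  €912600 × 13% = €118638

€131820 > €118638, so the general income tax governs.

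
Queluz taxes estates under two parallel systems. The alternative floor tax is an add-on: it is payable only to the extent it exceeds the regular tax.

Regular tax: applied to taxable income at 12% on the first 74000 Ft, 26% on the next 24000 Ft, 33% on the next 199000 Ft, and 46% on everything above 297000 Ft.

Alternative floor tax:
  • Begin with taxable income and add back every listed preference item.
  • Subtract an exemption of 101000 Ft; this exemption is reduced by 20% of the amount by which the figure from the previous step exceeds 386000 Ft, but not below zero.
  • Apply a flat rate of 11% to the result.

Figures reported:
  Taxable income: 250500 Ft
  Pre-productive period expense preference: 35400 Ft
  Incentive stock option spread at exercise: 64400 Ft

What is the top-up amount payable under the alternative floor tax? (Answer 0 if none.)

Alternative floor tax:
  Adjusted income: 250500 Ft + 35400 Ft + 64400 Ft = 350300 Ft
  Exemption: 350300 Ft ≤ 386000 Ft, so full 101000 Ft applies
  Base: 350300 Ft − 101000 Ft = 249300 Ft
  249300 Ft × 11% = 27423 Ft

Regular tax:
  74000 Ft × 12% = 8880 Ft
  24000 Ft × 26% = 6240 Ft
  152500 Ft × 33% = 50325 Ft
  → 65445 Ft

27423 Ft ≤ 65445 Ft, so no add-on is due.

0 Ft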